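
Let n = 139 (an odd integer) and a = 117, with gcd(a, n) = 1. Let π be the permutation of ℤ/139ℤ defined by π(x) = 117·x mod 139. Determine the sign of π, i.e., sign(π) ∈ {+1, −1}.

+1

Trace 122: π^k(122) = [122, 96, 112, 38, 137, 44, 5] for k=0..6.
Decompose π into cycles: lengths [69, 69, 1] (3 cycles, including the fixed point 0).
sign(π) = (−1)^{n − #cycles} = (−1)^{139−3} = (−1)^136 = +1.
Check: (117/139) = +1 by Zolotarev.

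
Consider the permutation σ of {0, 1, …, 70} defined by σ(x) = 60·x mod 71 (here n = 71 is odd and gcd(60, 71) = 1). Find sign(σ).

Trace 2: π^k(2) = [2, 49, 29, 36, 30, 25, 9] for k=0..6.
Cycle type of π: 35×2 + 1; total 3 cycles.
71 − 3 = 68 transpositions; sign(π) = (−1)^68 = +1.
Via Zolotarev, sign(π_{60}) = (60|71) = +1.

+1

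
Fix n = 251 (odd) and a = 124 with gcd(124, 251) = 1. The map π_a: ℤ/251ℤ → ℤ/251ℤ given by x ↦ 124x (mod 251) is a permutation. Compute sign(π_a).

Start at x=86: 86 → 122 → 68 → 149 → 153 → 147 → 156 → … (one orbit).
π_124 has 3 disjoint cycles with lengths [125, 125, 1] on {0,…,250}.
n − c = 251 − 3 = 248; sign = (−1)^248 = +1.
(124|251)_J = +1 (Zolotarev's lemma cross-check).

+1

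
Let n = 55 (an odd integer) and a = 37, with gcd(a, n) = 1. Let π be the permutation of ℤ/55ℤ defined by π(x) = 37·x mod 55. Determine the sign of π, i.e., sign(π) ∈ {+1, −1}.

Orbit of 49 under x↦37x: [49, 53, 36, 12, 4, 38, 31]… (length divides ord_55(37)).
Cycle type of π: 20×2 + 5×2 + 4 + 1; total 6 cycles.
n − c = 55 − 6 = 49; sign = (−1)^49 = -1.
(37|55)_J = -1 (Zolotarev's lemma cross-check).

-1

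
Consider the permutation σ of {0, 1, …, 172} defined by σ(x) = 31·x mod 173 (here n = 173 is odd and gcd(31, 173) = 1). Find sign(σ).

Orbit of 133 under x↦31x: [133, 144, 139, 157, 23, 21, 132]… (length divides ord_173(31)).
The orbit structure of x ↦ 31x mod 173: 3 orbits of sizes [86, 86, 1].
sign(π) = (−1)^{n − #cycles} = (−1)^{173−3} = (−1)^170 = +1.
(31|173)_J = +1 (Zolotarev's lemma cross-check).

+1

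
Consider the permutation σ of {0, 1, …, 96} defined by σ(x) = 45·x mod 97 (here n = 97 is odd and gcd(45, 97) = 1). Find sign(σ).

Orbit of 77 under x↦45x: [77, 70, 46, 33, 30, 89, 28]… (length divides ord_97(45)).
Decompose π into cycles: lengths [32, 32, 32, 1] (4 cycles, including the fixed point 0).
4 cycles on 97: each ℓ→(−1)^(ℓ−1), product (−1)^93 = -1.

-1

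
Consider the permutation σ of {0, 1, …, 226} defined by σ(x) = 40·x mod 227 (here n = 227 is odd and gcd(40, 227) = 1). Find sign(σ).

+1

Trace 121: π^k(121) = [121, 73, 196, 122, 113, 207, 108] for k=0..6.
Decompose π into cycles: lengths [113, 113, 1] (3 cycles, including the fixed point 0).
Σ(ℓ_i−1) = 227−3 = 224; sign = (−1)^224 = +1.
(40|227)_J = +1 (Zolotarev's lemma cross-check).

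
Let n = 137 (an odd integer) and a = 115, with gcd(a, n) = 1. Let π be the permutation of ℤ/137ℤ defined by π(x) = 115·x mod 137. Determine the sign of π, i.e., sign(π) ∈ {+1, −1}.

Start at x=133: 133 → 88 → 119 → 122 → 56 → 1 → 115 → … (one orbit).
π_115 has 9 disjoint cycles with lengths [17, 17, 17, 17, 17, 17, 17, 17, 1] on {0,…,136}.
sign(π) = (−1)^{n − #cycles} = (−1)^{137−9} = (−1)^128 = +1.

+1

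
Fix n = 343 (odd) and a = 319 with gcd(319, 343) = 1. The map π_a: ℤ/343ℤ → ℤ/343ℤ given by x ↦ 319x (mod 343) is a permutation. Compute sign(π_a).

Trace 144: π^k(144) = [144, 317, 281, 116, 303, 274, 284] for k=0..6.
The orbit structure of x ↦ 319x mod 343: 7 orbits of sizes [147, 147, 21, 21, 3, 3, 1].
7 cycles on 343: each ℓ→(−1)^(ℓ−1), product (−1)^336 = +1.

+1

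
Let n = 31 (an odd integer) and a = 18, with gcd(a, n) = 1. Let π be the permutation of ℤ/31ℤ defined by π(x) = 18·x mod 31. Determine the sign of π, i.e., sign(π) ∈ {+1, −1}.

Trace 25: π^k(25) = [25, 16, 9, 7, 2, 5, 28] for k=0..6.
Decompose π into cycles: lengths [15, 15, 1] (3 cycles, including the fixed point 0).
n − c = 31 − 3 = 28; sign = (−1)^28 = +1.

+1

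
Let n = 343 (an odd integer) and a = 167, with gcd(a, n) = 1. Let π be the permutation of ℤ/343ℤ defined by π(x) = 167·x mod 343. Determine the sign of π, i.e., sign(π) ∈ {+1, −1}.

Orbit of 307 under x↦167x: [307, 162, 300, 22, 244, 274, 139]… (length divides ord_343(167)).
10 cycles of lengths [98, 98, 98, 14, 14, 14, 2, 2, 2, 1].
Σ(ℓ_i−1) = 343−10 = 333; sign = (−1)^333 = -1.
The Jacobi symbol (167|343) = -1 (Zolotarev) agrees.

-1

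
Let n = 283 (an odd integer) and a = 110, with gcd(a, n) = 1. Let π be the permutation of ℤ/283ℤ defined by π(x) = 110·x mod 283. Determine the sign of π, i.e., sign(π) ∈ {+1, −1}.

+1

Trace 95: π^k(95) = [95, 262, 237, 34, 61, 201, 36] for k=0..6.
Cycle lengths of π_110 on ℤ/283ℤ: [141, 141, 1]; 3 cycles in total.
283 − 3 = 280 transpositions; sign(π) = (−1)^280 = +1.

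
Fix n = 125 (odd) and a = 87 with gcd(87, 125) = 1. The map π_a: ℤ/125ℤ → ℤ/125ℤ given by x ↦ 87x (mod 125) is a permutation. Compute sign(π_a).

-1

Trace 41: π^k(41) = [41, 67, 79, 123, 76, 112, 119] for k=0..6.
π_87 has 4 disjoint cycles with lengths [100, 20, 4, 1] on {0,…,124}.
sign(π) = (−1)^{n − #cycles} = (−1)^{125−4} = (−1)^121 = -1.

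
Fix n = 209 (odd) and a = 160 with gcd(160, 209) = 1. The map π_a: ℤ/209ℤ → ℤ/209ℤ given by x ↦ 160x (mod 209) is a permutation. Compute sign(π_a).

+1

Trace 208: π^k(208) = [208, 49, 107, 191, 46, 45, 94] for k=0..6.
Decompose π into cycles: lengths [30, 30, 30, 30, 30, 30, 10, 6, 6, 6, 1] (11 cycles, including the fixed point 0).
209 − 11 = 198 transpositions; sign(π) = (−1)^198 = +1.
Via Zolotarev, sign(π_{160}) = (160|209) = +1.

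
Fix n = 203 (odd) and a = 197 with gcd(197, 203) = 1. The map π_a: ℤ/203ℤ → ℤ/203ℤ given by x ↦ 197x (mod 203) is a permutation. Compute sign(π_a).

+1

Trace 169: π^k(169) = [169, 1, 197, 36, 190, 78, 141] for k=0..6.
Cycle type of π: 7×28 + 1×7; total 35 cycles.
sign(π) = (−1)^{n − #cycles} = (−1)^{203−35} = (−1)^168 = +1.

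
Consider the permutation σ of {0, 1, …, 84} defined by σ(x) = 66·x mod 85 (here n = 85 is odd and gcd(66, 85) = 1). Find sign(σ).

+1

Trace 76: π^k(76) = [76, 1, 66, 21, 26, 16, 36] for k=0..6.
15 cycles of lengths [8, 8, 8, 8, 8, 8, 8, 8, 8, 8, 1, 1, 1, 1, 1].
n − c = 85 − 15 = 70; sign = (−1)^70 = +1.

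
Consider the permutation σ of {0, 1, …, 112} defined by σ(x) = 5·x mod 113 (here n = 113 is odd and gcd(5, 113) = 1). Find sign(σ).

-1

Trace 5: π^k(5) = [5, 25, 12, 60, 74, 31, 42] for k=0..6.
Decompose π into cycles: lengths [112, 1] (2 cycles, including the fixed point 0).
n − c = 113 − 2 = 111; sign = (−1)^111 = -1.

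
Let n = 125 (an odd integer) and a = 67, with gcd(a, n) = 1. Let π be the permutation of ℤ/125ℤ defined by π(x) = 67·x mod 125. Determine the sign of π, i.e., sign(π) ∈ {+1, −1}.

Orbit of 27 under x↦67x: [27, 59, 78, 101, 17, 14, 63]… (length divides ord_125(67)).
Cycle lengths of π_67 on ℤ/125ℤ: [100, 20, 4, 1]; 4 cycles in total.
With 4 cycles on 125 points, sign = (−1)^{125−4} = -1.
Check: (67/125) = -1 by Zolotarev.

-1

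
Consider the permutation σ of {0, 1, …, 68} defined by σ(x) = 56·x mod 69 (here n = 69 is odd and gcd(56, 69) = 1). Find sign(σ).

+1

Trace 56: π^k(56) = [56, 31, 11, 64, 65, 52, 14] for k=0..6.
5 cycles of lengths [22, 22, 22, 2, 1].
sign(π) = (−1)^{n − #cycles} = (−1)^{69−5} = (−1)^64 = +1.
Via Zolotarev, sign(π_{56}) = (56|69) = +1.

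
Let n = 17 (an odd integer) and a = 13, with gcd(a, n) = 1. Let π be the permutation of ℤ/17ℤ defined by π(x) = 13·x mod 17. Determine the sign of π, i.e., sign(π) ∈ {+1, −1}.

+1

Start at x=16: 16 → 4 → 1 → 13 → 16 (one orbit).
Cycle type of π: 4×4 + 1; total 5 cycles.
5 cycles on 17: each ℓ→(−1)^(ℓ−1), product (−1)^12 = +1.
Via Zolotarev, sign(π_{13}) = (13|17) = +1.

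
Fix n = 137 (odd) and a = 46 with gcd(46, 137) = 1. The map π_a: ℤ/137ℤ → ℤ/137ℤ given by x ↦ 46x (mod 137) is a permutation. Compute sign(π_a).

Orbit of 78 under x↦46x: [78, 26, 100, 79, 72, 24, 8]… (length divides ord_137(46)).
Cycle type of π: 136 + 1; total 2 cycles.
sign(π) = (−1)^{n − #cycles} = (−1)^{137−2} = (−1)^135 = -1.

-1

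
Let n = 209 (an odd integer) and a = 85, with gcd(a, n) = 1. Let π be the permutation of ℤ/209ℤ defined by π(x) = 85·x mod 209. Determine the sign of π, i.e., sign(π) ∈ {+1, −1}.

Orbit of 83 under x↦85x: [83, 158, 54, 201, 156, 93, 172]… (length divides ord_209(85)).
Decompose π into cycles: lengths [90, 90, 10, 9, 9, 1] (6 cycles, including the fixed point 0).
n − c = 209 − 6 = 203; sign = (−1)^203 = -1.

-1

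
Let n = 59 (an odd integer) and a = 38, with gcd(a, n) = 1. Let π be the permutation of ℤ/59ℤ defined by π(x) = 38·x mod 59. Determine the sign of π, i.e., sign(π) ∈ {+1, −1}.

-1

Orbit of 34 under x↦38x: [34, 53, 8, 9, 47, 16, 18]… (length divides ord_59(38)).
The orbit structure of x ↦ 38x mod 59: 2 orbits of sizes [58, 1].
With 2 cycles on 59 points, sign = (−1)^{59−2} = -1.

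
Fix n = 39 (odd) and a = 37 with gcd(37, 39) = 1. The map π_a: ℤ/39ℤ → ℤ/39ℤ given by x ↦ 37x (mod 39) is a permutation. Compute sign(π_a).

-1

Trace 1: π^k(1) = [1, 37, 4, 31, 16, 7, 25] for k=0..6.
The orbit structure of x ↦ 37x mod 39: 6 orbits of sizes [12, 12, 12, 1, 1, 1].
39 − 6 = 33 transpositions; sign(π) = (−1)^33 = -1.
Check: (37/39) = -1 by Zolotarev.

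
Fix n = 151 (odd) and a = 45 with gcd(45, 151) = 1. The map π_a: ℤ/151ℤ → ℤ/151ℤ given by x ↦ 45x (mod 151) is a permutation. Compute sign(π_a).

Start at x=91: 91 → 18 → 55 → 59 → 88 → 34 → 20 → … (one orbit).
Cycle lengths of π_45 on ℤ/151ℤ: [75, 75, 1]; 3 cycles in total.
151 − 3 = 148 transpositions; sign(π) = (−1)^148 = +1.
Via Zolotarev, sign(π_{45}) = (45|151) = +1.

+1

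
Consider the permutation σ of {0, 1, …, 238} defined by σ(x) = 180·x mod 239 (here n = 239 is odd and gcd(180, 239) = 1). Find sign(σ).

+1

Start at x=67: 67 → 110 → 202 → 32 → 24 → 18 → 133 → … (one orbit).
Cycle lengths of π_180 on ℤ/239ℤ: [119, 119, 1]; 3 cycles in total.
sign(π) = (−1)^{n − #cycles} = (−1)^{239−3} = (−1)^236 = +1.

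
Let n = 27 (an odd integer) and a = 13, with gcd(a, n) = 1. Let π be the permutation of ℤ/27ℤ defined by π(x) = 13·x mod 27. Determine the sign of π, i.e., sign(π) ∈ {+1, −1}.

+1

Orbit of 13 under x↦13x: [13, 7, 10, 22, 16, 19, 4]… (length divides ord_27(13)).
π_13 has 7 disjoint cycles with lengths [9, 9, 3, 3, 1, 1, 1] on {0,…,26}.
Σ(ℓ_i−1) = 27−7 = 20; sign = (−1)^20 = +1.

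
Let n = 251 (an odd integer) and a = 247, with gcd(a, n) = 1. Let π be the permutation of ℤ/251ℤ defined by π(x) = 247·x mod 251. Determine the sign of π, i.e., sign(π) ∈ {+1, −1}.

-1

Trace 149: π^k(149) = [149, 157, 125, 2, 243, 32, 123] for k=0..6.
Decompose π into cycles: lengths [50, 50, 50, 50, 50, 1] (6 cycles, including the fixed point 0).
With 6 cycles on 251 points, sign = (−1)^{251−6} = -1.
Zolotarev: (247|251) = -1, matching the cycle-count sign.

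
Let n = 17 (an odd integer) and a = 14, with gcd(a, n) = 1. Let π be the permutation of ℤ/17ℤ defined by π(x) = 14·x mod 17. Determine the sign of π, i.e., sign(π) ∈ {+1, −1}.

Orbit of 6 under x↦14x: [6, 16, 3, 8, 10, 4, 5]… (length divides ord_17(14)).
Cycle lengths of π_14 on ℤ/17ℤ: [16, 1]; 2 cycles in total.
n − c = 17 − 2 = 15; sign = (−1)^15 = -1.

-1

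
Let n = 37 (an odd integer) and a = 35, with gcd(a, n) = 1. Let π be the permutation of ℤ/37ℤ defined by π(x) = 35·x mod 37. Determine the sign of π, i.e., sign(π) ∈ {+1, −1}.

Trace 20: π^k(20) = [20, 34, 6, 25, 24, 26, 22] for k=0..6.
The orbit structure of x ↦ 35x mod 37: 2 orbits of sizes [36, 1].
2 cycles on 37: each ℓ→(−1)^(ℓ−1), product (−1)^35 = -1.
(35|37)_J = -1 (Zolotarev's lemma cross-check).

-1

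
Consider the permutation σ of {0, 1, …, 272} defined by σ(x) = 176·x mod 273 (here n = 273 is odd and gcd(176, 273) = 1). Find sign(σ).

Start at x=43: 43 → 197 → 1 → 176 → 127 → 239 → 22 → … (one orbit).
Cycle type of π: 12×21 + 2×7 + 1×7; total 35 cycles.
Σ(ℓ_i−1) = 273−35 = 238; sign = (−1)^238 = +1.

+1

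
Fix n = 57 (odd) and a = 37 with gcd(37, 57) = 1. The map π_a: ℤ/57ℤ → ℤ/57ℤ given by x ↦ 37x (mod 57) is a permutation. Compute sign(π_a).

-1

Orbit of 1 under x↦37x: [1, 37]… (length divides ord_57(37)).
π_37 has 30 disjoint cycles with lengths [2, 2, 2, 2, 2, 2, 2, 2, 2, 2, 2, 2, 2, 2, 2, 2, 2, 2, 2, 2, 2, 2, 2, 2, 2, 2, 2, 1, 1, 1] on {0,…,56}.
With 30 cycles on 57 points, sign = (−1)^{57−30} = -1.
(37|57)_J = -1 (Zolotarev's lemma cross-check).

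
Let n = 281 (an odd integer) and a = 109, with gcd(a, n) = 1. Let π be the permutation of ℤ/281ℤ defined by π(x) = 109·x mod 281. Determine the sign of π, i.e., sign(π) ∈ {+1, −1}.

+1

Orbit of 79 under x↦109x: [79, 181, 59, 249, 165, 1, 109]… (length divides ord_281(109)).
Decompose π into cycles: lengths [7, 7, 7, 7, 7, 7, 7, 7, 7, 7, 7, 7, 7, 7, 7, 7, 7, 7, 7, 7, 7, 7, 7, 7, 7, 7, 7, 7, 7, 7, 7, 7, 7, 7, 7, 7, 7, 7, 7, 7, 1] (41 cycles, including the fixed point 0).
n − c = 281 − 41 = 240; sign = (−1)^240 = +1.
The Jacobi symbol (109|281) = +1 (Zolotarev) agrees.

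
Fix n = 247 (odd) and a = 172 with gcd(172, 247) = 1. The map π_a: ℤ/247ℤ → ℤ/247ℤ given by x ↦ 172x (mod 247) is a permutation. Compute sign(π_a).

+1

Orbit of 191 under x↦172x: [191, 1, 172]… (length divides ord_247(172)).
95 cycles of lengths [3, 3, 3, 3, 3, 3, 3, 3, 3, 3, 3, 3, 3, 3, 3, 3, 3, 3, 3, 3, 3, 3, 3, 3, 3, 3, 3, 3, 3, 3, 3, 3, 3, 3, 3, 3, 3, 3, 3, 3, 3, 3, 3, 3, 3, 3, 3, 3, 3, 3, 3, 3, 3, 3, 3, 3, 3, 3, 3, 3, 3, 3, 3, 3, 3, 3, 3, 3, 3, 3, 3, 3, 3, 3, 3, 3, 1, 1, 1, 1, 1, 1, 1, 1, 1, 1, 1, 1, 1, 1, 1, 1, 1, 1, 1].
247 − 95 = 152 transpositions; sign(π) = (−1)^152 = +1.
Zolotarev: (172|247) = +1, matching the cycle-count sign.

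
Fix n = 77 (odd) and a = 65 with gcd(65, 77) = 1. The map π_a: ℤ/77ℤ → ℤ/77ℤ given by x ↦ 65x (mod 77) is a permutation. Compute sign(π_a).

-1

Orbit of 32 under x↦65x: [32, 1, 65, 67, 43, 23]… (length divides ord_77(65)).
The orbit structure of x ↦ 65x mod 77: 18 orbits of sizes [6, 6, 6, 6, 6, 6, 6, 6, 6, 6, 3, 3, 2, 2, 2, 2, 2, 1].
Σ(ℓ_i−1) = 77−18 = 59; sign = (−1)^59 = -1.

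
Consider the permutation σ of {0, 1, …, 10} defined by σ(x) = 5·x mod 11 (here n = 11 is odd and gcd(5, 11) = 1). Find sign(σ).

Orbit of 3 under x↦5x: [3, 4, 9, 1, 5]… (length divides ord_11(5)).
Decompose π into cycles: lengths [5, 5, 1] (3 cycles, including the fixed point 0).
With 3 cycles on 11 points, sign = (−1)^{11−3} = +1.

+1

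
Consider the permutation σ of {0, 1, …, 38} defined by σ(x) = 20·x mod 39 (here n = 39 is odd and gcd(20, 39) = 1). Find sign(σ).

Orbit of 8 under x↦20x: [8, 4, 2, 1, 20, 10, 5]… (length divides ord_39(20)).
5 cycles of lengths [12, 12, 12, 2, 1].
sign(π) = (−1)^{n − #cycles} = (−1)^{39−5} = (−1)^34 = +1.
Via Zolotarev, sign(π_{20}) = (20|39) = +1.

+1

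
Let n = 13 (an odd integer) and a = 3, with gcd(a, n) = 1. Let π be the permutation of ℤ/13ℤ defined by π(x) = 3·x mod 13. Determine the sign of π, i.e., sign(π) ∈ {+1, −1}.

Orbit of 3 under x↦3x: [3, 9, 1]… (length divides ord_13(3)).
The orbit structure of x ↦ 3x mod 13: 5 orbits of sizes [3, 3, 3, 3, 1].
n − c = 13 − 5 = 8; sign = (−1)^8 = +1.
Zolotarev: (3|13) = +1, matching the cycle-count sign.

+1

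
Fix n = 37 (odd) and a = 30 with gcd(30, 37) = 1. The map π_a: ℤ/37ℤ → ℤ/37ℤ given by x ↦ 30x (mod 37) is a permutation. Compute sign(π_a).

+1

Start at x=30: 30 → 12 → 27 → 33 → 28 → 26 → 3 → … (one orbit).
Cycle lengths of π_30 on ℤ/37ℤ: [18, 18, 1]; 3 cycles in total.
sign(π) = (−1)^{n − #cycles} = (−1)^{37−3} = (−1)^34 = +1.
The Jacobi symbol (30|37) = +1 (Zolotarev) agrees.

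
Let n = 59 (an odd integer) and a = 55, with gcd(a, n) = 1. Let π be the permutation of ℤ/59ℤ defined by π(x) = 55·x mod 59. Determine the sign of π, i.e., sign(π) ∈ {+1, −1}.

Orbit of 44 under x↦55x: [44, 1, 55, 16, 54, 20, 38]… (length divides ord_59(55)).
Cycle lengths of π_55 on ℤ/59ℤ: [58, 1]; 2 cycles in total.
n − c = 59 − 2 = 57; sign = (−1)^57 = -1.

-1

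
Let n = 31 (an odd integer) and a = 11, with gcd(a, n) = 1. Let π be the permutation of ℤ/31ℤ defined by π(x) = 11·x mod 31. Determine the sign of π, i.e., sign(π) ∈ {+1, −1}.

-1

Start at x=29: 29 → 9 → 6 → 4 → 13 → 19 → 23 → … (one orbit).
Decompose π into cycles: lengths [30, 1] (2 cycles, including the fixed point 0).
sign(π) = (−1)^{n − #cycles} = (−1)^{31−2} = (−1)^29 = -1.
Zolotarev: (11|31) = -1, matching the cycle-count sign.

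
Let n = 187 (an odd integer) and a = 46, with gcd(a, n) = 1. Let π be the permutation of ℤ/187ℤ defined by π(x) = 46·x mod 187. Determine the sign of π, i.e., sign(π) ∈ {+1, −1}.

Start at x=62: 62 → 47 → 105 → 155 → 24 → 169 → 107 → … (one orbit).
Cycle type of π: 80×2 + 16 + 10 + 1; total 5 cycles.
sign(π) = (−1)^{n − #cycles} = (−1)^{187−5} = (−1)^182 = +1.
(46|187)_J = +1 (Zolotarev's lemma cross-check).

+1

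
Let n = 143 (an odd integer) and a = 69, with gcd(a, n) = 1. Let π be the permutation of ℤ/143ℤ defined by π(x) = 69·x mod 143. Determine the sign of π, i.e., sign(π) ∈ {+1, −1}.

Trace 69: π^k(69) = [69, 42, 38, 48, 23, 14, 108] for k=0..6.
Cycle lengths of π_69 on ℤ/143ℤ: [30, 30, 30, 30, 6, 6, 5, 5, 1]; 9 cycles in total.
9 cycles on 143: each ℓ→(−1)^(ℓ−1), product (−1)^134 = +1.
(69|143)_J = +1 (Zolotarev's lemma cross-check).

+1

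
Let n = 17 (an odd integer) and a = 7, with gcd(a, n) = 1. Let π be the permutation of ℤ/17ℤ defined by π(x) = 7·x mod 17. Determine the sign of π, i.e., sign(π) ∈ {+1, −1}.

Trace 9: π^k(9) = [9, 12, 16, 10, 2, 14, 13] for k=0..6.
Decompose π into cycles: lengths [16, 1] (2 cycles, including the fixed point 0).
Σ(ℓ_i−1) = 17−2 = 15; sign = (−1)^15 = -1.
(7|17)_J = -1 (Zolotarev's lemma cross-check).

-1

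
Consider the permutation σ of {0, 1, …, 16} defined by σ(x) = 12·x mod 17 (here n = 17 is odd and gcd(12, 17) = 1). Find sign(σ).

Orbit of 9 under x↦12x: [9, 6, 4, 14, 15, 10, 1]… (length divides ord_17(12)).
Cycle lengths of π_12 on ℤ/17ℤ: [16, 1]; 2 cycles in total.
n − c = 17 − 2 = 15; sign = (−1)^15 = -1.
The Jacobi symbol (12|17) = -1 (Zolotarev) agrees.

-1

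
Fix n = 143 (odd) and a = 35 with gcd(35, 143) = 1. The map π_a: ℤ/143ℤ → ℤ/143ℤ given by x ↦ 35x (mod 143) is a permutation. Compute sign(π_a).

Start at x=120: 120 → 53 → 139 → 3 → 105 → 100 → 68 → … (one orbit).
π_35 has 10 disjoint cycles with lengths [30, 30, 30, 30, 10, 3, 3, 3, 3, 1] on {0,…,142}.
143 − 10 = 133 transpositions; sign(π) = (−1)^133 = -1.
(35|143)_J = -1 (Zolotarev's lemma cross-check).

-1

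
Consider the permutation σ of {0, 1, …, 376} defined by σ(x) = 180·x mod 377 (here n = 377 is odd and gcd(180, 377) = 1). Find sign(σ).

Orbit of 80 under x↦180x: [80, 74, 125, 257, 266, 1, 180]… (length divides ord_377(180)).
Cycle lengths of π_180 on ℤ/377ℤ: [84, 84, 84, 84, 14, 14, 12, 1]; 8 cycles in total.
n − c = 377 − 8 = 369; sign = (−1)^369 = -1.
The Jacobi symbol (180|377) = -1 (Zolotarev) agrees.

-1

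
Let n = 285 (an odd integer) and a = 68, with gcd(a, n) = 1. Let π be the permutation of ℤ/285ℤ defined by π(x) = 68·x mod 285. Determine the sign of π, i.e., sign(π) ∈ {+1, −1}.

Trace 83: π^k(83) = [83, 229, 182, 121, 248, 49, 197] for k=0..6.
Cycle type of π: 12×18 + 6×6 + 4×3 + 3×6 + 2 + 1; total 35 cycles.
Σ(ℓ_i−1) = 285−35 = 250; sign = (−1)^250 = +1.

+1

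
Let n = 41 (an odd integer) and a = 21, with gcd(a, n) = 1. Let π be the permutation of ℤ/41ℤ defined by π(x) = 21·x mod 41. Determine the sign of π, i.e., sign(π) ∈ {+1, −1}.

+1

Trace 18: π^k(18) = [18, 9, 25, 33, 37, 39, 40] for k=0..6.
π_21 has 3 disjoint cycles with lengths [20, 20, 1] on {0,…,40}.
n − c = 41 − 3 = 38; sign = (−1)^38 = +1.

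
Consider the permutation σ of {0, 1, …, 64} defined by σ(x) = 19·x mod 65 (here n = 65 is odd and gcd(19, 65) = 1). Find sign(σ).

Trace 36: π^k(36) = [36, 34, 61, 54, 51, 59, 16] for k=0..6.
Cycle lengths of π_19 on ℤ/65ℤ: [12, 12, 12, 12, 12, 2, 2, 1]; 8 cycles in total.
n − c = 65 − 8 = 57; sign = (−1)^57 = -1.
Zolotarev: (19|65) = -1, matching the cycle-count sign.

-1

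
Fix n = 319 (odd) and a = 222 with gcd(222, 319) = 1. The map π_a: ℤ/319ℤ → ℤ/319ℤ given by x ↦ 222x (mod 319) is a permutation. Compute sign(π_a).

+1

Trace 250: π^k(250) = [250, 313, 263, 9, 84, 146, 193] for k=0..6.
π_222 has 5 disjoint cycles with lengths [140, 140, 28, 10, 1] on {0,…,318}.
319 − 5 = 314 transpositions; sign(π) = (−1)^314 = +1.
Check: (222/319) = +1 by Zolotarev.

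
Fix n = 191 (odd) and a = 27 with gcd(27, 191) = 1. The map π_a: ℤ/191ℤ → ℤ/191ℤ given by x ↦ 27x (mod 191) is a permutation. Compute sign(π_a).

Start at x=52: 52 → 67 → 90 → 138 → 97 → 136 → 43 → … (one orbit).
π_27 has 3 disjoint cycles with lengths [95, 95, 1] on {0,…,190}.
3 cycles on 191: each ℓ→(−1)^(ℓ−1), product (−1)^188 = +1.
Zolotarev: (27|191) = +1, matching the cycle-count sign.

+1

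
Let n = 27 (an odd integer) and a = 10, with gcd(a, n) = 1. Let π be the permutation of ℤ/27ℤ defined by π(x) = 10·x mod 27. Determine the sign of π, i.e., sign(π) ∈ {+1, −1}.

+1

Trace 10: π^k(10) = [10, 19, 1] for k=0..2.
Cycle type of π: 3×6 + 1×9; total 15 cycles.
15 cycles on 27: each ℓ→(−1)^(ℓ−1), product (−1)^12 = +1.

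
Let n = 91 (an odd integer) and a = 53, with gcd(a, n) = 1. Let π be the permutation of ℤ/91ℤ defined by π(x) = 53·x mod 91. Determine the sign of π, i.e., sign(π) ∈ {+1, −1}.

Trace 1: π^k(1) = [1, 53, 79] for k=0..2.
The orbit structure of x ↦ 53x mod 91: 39 orbits of sizes [3, 3, 3, 3, 3, 3, 3, 3, 3, 3, 3, 3, 3, 3, 3, 3, 3, 3, 3, 3, 3, 3, 3, 3, 3, 3, 1, 1, 1, 1, 1, 1, 1, 1, 1, 1, 1, 1, 1].
n − c = 91 − 39 = 52; sign = (−1)^52 = +1.

+1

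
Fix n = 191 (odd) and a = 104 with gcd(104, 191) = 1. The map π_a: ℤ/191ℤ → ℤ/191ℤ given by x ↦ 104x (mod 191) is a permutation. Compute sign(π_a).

+1

Trace 92: π^k(92) = [92, 18, 153, 59, 24, 13, 15] for k=0..6.
π_104 has 3 disjoint cycles with lengths [95, 95, 1] on {0,…,190}.
Σ(ℓ_i−1) = 191−3 = 188; sign = (−1)^188 = +1.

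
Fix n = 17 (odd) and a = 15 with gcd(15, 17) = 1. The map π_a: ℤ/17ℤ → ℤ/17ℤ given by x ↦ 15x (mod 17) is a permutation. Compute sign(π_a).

+1

Orbit of 1 under x↦15x: [1, 15, 4, 9, 16, 2, 13]… (length divides ord_17(15)).
Cycle type of π: 8×2 + 1; total 3 cycles.
n − c = 17 − 3 = 14; sign = (−1)^14 = +1.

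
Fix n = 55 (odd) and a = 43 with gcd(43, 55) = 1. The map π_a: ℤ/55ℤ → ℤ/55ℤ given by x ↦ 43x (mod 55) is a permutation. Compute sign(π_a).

Trace 32: π^k(32) = [32, 1, 43, 34] for k=0..3.
π_43 has 17 disjoint cycles with lengths [4, 4, 4, 4, 4, 4, 4, 4, 4, 4, 4, 2, 2, 2, 2, 2, 1] on {0,…,54}.
17 cycles on 55: each ℓ→(−1)^(ℓ−1), product (−1)^38 = +1.

+1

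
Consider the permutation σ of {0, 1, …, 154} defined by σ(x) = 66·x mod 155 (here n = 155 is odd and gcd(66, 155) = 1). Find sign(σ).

+1

Orbit of 126 under x↦66x: [126, 101, 1, 66, 16]… (length divides ord_155(66)).
Decompose π into cycles: lengths [5, 5, 5, 5, 5, 5, 5, 5, 5, 5, 5, 5, 5, 5, 5, 5, 5, 5, 5, 5, 5, 5, 5, 5, 5, 5, 5, 5, 5, 5, 1, 1, 1, 1, 1] (35 cycles, including the fixed point 0).
155 − 35 = 120 transpositions; sign(π) = (−1)^120 = +1.
Check: (66/155) = +1 by Zolotarev.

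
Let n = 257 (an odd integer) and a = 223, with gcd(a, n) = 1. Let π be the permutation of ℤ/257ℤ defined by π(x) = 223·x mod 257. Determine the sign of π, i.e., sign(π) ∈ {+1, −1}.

+1

Orbit of 242 under x↦223x: [242, 253, 136, 2, 189, 256, 34]… (length divides ord_257(223)).
Cycle lengths of π_223 on ℤ/257ℤ: [32, 32, 32, 32, 32, 32, 32, 32, 1]; 9 cycles in total.
Σ(ℓ_i−1) = 257−9 = 248; sign = (−1)^248 = +1.
(223|257)_J = +1 (Zolotarev's lemma cross-check).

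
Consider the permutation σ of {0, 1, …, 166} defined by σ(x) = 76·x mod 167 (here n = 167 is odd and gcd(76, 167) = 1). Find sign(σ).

+1

Orbit of 29 under x↦76x: [29, 33, 3, 61, 127, 133, 88]… (length divides ord_167(76)).
Cycle type of π: 83×2 + 1; total 3 cycles.
n − c = 167 − 3 = 164; sign = (−1)^164 = +1.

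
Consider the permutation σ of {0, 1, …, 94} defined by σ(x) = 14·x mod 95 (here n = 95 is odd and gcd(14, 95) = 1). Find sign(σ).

-1

Start at x=1: 1 → 14 → 6 → 84 → 36 → 29 → 26 → … (one orbit).
Cycle type of π: 18×5 + 2×2 + 1; total 8 cycles.
sign(π) = (−1)^{n − #cycles} = (−1)^{95−8} = (−1)^87 = -1.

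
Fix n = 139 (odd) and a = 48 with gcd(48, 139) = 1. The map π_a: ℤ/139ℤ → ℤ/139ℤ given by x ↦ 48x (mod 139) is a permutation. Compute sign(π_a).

Start at x=129: 129 → 76 → 34 → 103 → 79 → 39 → 65 → … (one orbit).
Cycle type of π: 46×3 + 1; total 4 cycles.
sign(π) = (−1)^{n − #cycles} = (−1)^{139−4} = (−1)^135 = -1.
(48|139)_J = -1 (Zolotarev's lemma cross-check).

-1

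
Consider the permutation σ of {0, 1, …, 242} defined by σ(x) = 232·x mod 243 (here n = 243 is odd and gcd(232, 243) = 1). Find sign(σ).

Orbit of 193 under x↦232x: [193, 64, 25, 211, 109, 16, 67]… (length divides ord_243(232)).
π_232 has 11 disjoint cycles with lengths [81, 81, 27, 27, 9, 9, 3, 3, 1, 1, 1] on {0,…,242}.
With 11 cycles on 243 points, sign = (−1)^{243−11} = +1.
Via Zolotarev, sign(π_{232}) = (232|243) = +1.

+1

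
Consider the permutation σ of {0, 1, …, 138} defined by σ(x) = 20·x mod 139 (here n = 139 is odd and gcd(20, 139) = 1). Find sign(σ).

+1

Orbit of 38 under x↦20x: [38, 65, 49, 7, 1, 20, 122]… (length divides ord_139(20)).
Cycle type of π: 69×2 + 1; total 3 cycles.
n − c = 139 − 3 = 136; sign = (−1)^136 = +1.
The Jacobi symbol (20|139) = +1 (Zolotarev) agrees.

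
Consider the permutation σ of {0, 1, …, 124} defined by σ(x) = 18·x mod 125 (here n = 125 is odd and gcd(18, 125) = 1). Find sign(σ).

-1

Start at x=26: 26 → 93 → 49 → 7 → 1 → 18 → 74 → … (one orbit).
Cycle lengths of π_18 on ℤ/125ℤ: [20, 20, 20, 20, 20, 4, 4, 4, 4, 4, 4, 1]; 12 cycles in total.
12 cycles on 125: each ℓ→(−1)^(ℓ−1), product (−1)^113 = -1.
(18|125)_J = -1 (Zolotarev's lemma cross-check).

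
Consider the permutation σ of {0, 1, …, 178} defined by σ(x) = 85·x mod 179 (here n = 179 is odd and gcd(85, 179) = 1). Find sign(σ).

Trace 88: π^k(88) = [88, 141, 171, 36, 17, 13, 31] for k=0..6.
Cycle lengths of π_85 on ℤ/179ℤ: [89, 89, 1]; 3 cycles in total.
3 cycles on 179: each ℓ→(−1)^(ℓ−1), product (−1)^176 = +1.

+1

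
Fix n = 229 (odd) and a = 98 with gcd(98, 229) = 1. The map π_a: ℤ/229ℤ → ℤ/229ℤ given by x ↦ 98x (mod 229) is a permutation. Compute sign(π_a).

-1

Trace 83: π^k(83) = [83, 119, 212, 166, 9, 195, 103] for k=0..6.
The orbit structure of x ↦ 98x mod 229: 2 orbits of sizes [228, 1].
With 2 cycles on 229 points, sign = (−1)^{229−2} = -1.
(98|229)_J = -1 (Zolotarev's lemma cross-check).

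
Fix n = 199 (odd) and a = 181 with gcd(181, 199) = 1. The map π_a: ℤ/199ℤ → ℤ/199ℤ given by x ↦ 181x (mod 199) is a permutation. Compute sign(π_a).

-1

Start at x=181: 181 → 125 → 138 → 103 → 136 → 139 → 85 → … (one orbit).
10 cycles of lengths [22, 22, 22, 22, 22, 22, 22, 22, 22, 1].
Σ(ℓ_i−1) = 199−10 = 189; sign = (−1)^189 = -1.
Check: (181/199) = -1 by Zolotarev.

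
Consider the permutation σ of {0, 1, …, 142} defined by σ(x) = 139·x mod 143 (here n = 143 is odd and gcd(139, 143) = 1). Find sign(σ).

-1

Trace 107: π^k(107) = [107, 1, 139, 16, 79, 113, 120] for k=0..6.
π_139 has 10 disjoint cycles with lengths [30, 30, 30, 30, 10, 3, 3, 3, 3, 1] on {0,…,142}.
Σ(ℓ_i−1) = 143−10 = 133; sign = (−1)^133 = -1.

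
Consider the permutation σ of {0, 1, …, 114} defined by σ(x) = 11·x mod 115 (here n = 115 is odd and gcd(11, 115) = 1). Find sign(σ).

Start at x=51: 51 → 101 → 76 → 31 → 111 → 71 → 91 → … (one orbit).
π_11 has 10 disjoint cycles with lengths [22, 22, 22, 22, 22, 1, 1, 1, 1, 1] on {0,…,114}.
sign(π) = (−1)^{n − #cycles} = (−1)^{115−10} = (−1)^105 = -1.
The Jacobi symbol (11|115) = -1 (Zolotarev) agrees.

-1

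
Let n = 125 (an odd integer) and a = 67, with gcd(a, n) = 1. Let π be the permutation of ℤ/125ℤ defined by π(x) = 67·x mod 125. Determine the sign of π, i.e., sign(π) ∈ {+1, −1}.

-1

Start at x=2: 2 → 9 → 103 → 26 → 117 → 89 → 88 → … (one orbit).
4 cycles of lengths [100, 20, 4, 1].
n − c = 125 − 4 = 121; sign = (−1)^121 = -1.
Zolotarev: (67|125) = -1, matching the cycle-count sign.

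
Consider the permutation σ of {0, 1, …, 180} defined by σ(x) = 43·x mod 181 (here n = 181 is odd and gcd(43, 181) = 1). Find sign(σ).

Trace 43: π^k(43) = [43, 39, 48, 73, 62, 132, 65] for k=0..6.
Cycle lengths of π_43 on ℤ/181ℤ: [9, 9, 9, 9, 9, 9, 9, 9, 9, 9, 9, 9, 9, 9, 9, 9, 9, 9, 9, 9, 1]; 21 cycles in total.
Σ(ℓ_i−1) = 181−21 = 160; sign = (−1)^160 = +1.
Via Zolotarev, sign(π_{43}) = (43|181) = +1.

+1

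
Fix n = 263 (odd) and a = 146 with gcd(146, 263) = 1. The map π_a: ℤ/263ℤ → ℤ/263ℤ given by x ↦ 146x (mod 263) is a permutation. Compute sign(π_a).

Trace 180: π^k(180) = [180, 243, 236, 3, 175, 39, 171] for k=0..6.
2 cycles of lengths [262, 1].
n − c = 263 − 2 = 261; sign = (−1)^261 = -1.

-1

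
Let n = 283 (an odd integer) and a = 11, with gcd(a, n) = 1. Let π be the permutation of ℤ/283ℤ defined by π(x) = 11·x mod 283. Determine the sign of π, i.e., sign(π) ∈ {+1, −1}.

Orbit of 257 under x↦11x: [257, 280, 250, 203, 252, 225, 211]… (length divides ord_283(11)).
The orbit structure of x ↦ 11x mod 283: 3 orbits of sizes [141, 141, 1].
sign(π) = (−1)^{n − #cycles} = (−1)^{283−3} = (−1)^280 = +1.
(11|283)_J = +1 (Zolotarev's lemma cross-check).

+1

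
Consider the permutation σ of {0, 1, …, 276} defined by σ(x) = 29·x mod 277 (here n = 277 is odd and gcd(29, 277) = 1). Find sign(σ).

+1

Orbit of 71 under x↦29x: [71, 120, 156, 92, 175, 89, 88]… (length divides ord_277(29)).
3 cycles of lengths [138, 138, 1].
3 cycles on 277: each ℓ→(−1)^(ℓ−1), product (−1)^274 = +1.
Zolotarev: (29|277) = +1, matching the cycle-count sign.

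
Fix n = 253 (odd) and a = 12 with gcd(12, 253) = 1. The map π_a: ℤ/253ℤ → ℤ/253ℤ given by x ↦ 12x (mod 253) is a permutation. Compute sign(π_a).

Trace 210: π^k(210) = [210, 243, 133, 78, 177, 100, 188] for k=0..6.
π_12 has 33 disjoint cycles with lengths [11, 11, 11, 11, 11, 11, 11, 11, 11, 11, 11, 11, 11, 11, 11, 11, 11, 11, 11, 11, 11, 11, 1, 1, 1, 1, 1, 1, 1, 1, 1, 1, 1] on {0,…,252}.
253 − 33 = 220 transpositions; sign(π) = (−1)^220 = +1.
Check: (12/253) = +1 by Zolotarev.

+1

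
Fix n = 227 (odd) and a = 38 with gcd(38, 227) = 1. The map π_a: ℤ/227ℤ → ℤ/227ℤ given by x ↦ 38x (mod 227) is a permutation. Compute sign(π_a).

-1

Orbit of 175 under x↦38x: [175, 67, 49, 46, 159, 140, 99]… (length divides ord_227(38)).
The orbit structure of x ↦ 38x mod 227: 2 orbits of sizes [226, 1].
With 2 cycles on 227 points, sign = (−1)^{227−2} = -1.
The Jacobi symbol (38|227) = -1 (Zolotarev) agrees.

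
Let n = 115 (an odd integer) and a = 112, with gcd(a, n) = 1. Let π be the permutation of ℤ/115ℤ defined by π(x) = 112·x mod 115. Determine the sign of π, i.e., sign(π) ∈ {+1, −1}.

+1

Trace 102: π^k(102) = [102, 39, 113, 6, 97, 54, 68] for k=0..6.
Cycle type of π: 44×2 + 22 + 4 + 1; total 5 cycles.
sign(π) = (−1)^{n − #cycles} = (−1)^{115−5} = (−1)^110 = +1.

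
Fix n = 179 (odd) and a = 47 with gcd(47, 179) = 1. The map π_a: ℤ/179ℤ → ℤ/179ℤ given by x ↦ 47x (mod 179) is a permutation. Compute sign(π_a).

+1

Trace 106: π^k(106) = [106, 149, 22, 139, 89, 66, 59] for k=0..6.
Decompose π into cycles: lengths [89, 89, 1] (3 cycles, including the fixed point 0).
3 cycles on 179: each ℓ→(−1)^(ℓ−1), product (−1)^176 = +1.
Via Zolotarev, sign(π_{47}) = (47|179) = +1.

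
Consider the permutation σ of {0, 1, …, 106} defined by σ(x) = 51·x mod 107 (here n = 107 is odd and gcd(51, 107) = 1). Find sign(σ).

-1

Orbit of 51 under x↦51x: [51, 33, 78, 19, 6, 92, 91]… (length divides ord_107(51)).
The orbit structure of x ↦ 51x mod 107: 2 orbits of sizes [106, 1].
2 cycles on 107: each ℓ→(−1)^(ℓ−1), product (−1)^105 = -1.
Zolotarev: (51|107) = -1, matching the cycle-count sign.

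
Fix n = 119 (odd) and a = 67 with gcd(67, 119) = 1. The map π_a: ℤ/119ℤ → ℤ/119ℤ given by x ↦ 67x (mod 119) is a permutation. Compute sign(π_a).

+1

Trace 50: π^k(50) = [50, 18, 16, 1, 67, 86] for k=0..5.
Cycle type of π: 6×16 + 3×2 + 2×8 + 1; total 27 cycles.
119 − 27 = 92 transpositions; sign(π) = (−1)^92 = +1.
Zolotarev: (67|119) = +1, matching the cycle-count sign.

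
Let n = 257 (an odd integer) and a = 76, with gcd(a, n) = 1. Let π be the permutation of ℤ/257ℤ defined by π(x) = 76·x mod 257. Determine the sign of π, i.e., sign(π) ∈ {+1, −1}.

Orbit of 19 under x↦76x: [19, 159, 5, 123, 96, 100, 147]… (length divides ord_257(76)).
The orbit structure of x ↦ 76x mod 257: 2 orbits of sizes [256, 1].
257 − 2 = 255 transpositions; sign(π) = (−1)^255 = -1.

-1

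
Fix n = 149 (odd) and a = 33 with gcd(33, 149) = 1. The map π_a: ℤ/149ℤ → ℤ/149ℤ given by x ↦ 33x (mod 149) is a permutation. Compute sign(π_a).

+1

Trace 107: π^k(107) = [107, 104, 5, 16, 81, 140, 1] for k=0..6.
Cycle lengths of π_33 on ℤ/149ℤ: [37, 37, 37, 37, 1]; 5 cycles in total.
149 − 5 = 144 transpositions; sign(π) = (−1)^144 = +1.
Zolotarev: (33|149) = +1, matching the cycle-count sign.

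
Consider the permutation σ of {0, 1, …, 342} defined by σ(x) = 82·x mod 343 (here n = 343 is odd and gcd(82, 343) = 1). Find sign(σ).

Trace 201: π^k(201) = [201, 18, 104, 296, 262, 218, 40] for k=0..6.
Decompose π into cycles: lengths [294, 42, 6, 1] (4 cycles, including the fixed point 0).
Σ(ℓ_i−1) = 343−4 = 339; sign = (−1)^339 = -1.
(82|343)_J = -1 (Zolotarev's lemma cross-check).

-1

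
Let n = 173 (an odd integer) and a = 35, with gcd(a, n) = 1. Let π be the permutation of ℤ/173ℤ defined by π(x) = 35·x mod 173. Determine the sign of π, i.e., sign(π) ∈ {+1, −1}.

Start at x=85: 85 → 34 → 152 → 130 → 52 → 90 → 36 → … (one orbit).
3 cycles of lengths [86, 86, 1].
Σ(ℓ_i−1) = 173−3 = 170; sign = (−1)^170 = +1.
Zolotarev: (35|173) = +1, matching the cycle-count sign.

+1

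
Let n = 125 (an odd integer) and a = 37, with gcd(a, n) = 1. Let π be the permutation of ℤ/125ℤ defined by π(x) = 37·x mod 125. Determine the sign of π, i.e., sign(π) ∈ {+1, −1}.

-1

Trace 58: π^k(58) = [58, 21, 27, 124, 88, 6, 97] for k=0..6.
The orbit structure of x ↦ 37x mod 125: 4 orbits of sizes [100, 20, 4, 1].
sign(π) = (−1)^{n − #cycles} = (−1)^{125−4} = (−1)^121 = -1.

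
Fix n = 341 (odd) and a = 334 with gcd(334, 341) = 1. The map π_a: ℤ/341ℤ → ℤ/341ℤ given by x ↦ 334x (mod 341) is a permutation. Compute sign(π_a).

-1

Trace 339: π^k(339) = [339, 14, 243, 4, 313, 196, 333] for k=0..6.
Cycle lengths of π_334 on ℤ/341ℤ: [30, 30, 30, 30, 30, 30, 30, 30, 30, 30, 30, 5, 5, 1]; 14 cycles in total.
sign(π) = (−1)^{n − #cycles} = (−1)^{341−14} = (−1)^327 = -1.
(334|341)_J = -1 (Zolotarev's lemma cross-check).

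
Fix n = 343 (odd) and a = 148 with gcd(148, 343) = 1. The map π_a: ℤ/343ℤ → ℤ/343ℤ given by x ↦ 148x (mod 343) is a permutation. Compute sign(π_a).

Orbit of 295 under x↦148x: [295, 99, 246, 50, 197, 1, 148]… (length divides ord_343(148)).
Cycle type of π: 7×42 + 1×49; total 91 cycles.
With 91 cycles on 343 points, sign = (−1)^{343−91} = +1.
(148|343)_J = +1 (Zolotarev's lemma cross-check).

+1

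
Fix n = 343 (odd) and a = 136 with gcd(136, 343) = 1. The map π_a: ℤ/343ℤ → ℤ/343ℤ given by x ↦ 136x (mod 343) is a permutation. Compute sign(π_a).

-1

Trace 44: π^k(44) = [44, 153, 228, 138, 246, 185, 121] for k=0..6.
π_136 has 4 disjoint cycles with lengths [294, 42, 6, 1] on {0,…,342}.
343 − 4 = 339 transpositions; sign(π) = (−1)^339 = -1.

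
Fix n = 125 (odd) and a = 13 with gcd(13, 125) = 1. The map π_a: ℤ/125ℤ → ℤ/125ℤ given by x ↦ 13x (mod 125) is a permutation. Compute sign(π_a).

Start at x=17: 17 → 96 → 123 → 99 → 37 → 106 → 3 → … (one orbit).
The orbit structure of x ↦ 13x mod 125: 4 orbits of sizes [100, 20, 4, 1].
125 − 4 = 121 transpositions; sign(π) = (−1)^121 = -1.

-1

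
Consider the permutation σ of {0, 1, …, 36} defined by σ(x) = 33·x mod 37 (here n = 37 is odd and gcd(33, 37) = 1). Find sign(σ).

Start at x=1: 1 → 33 → 16 → 10 → 34 → 12 → 26 → … (one orbit).
Decompose π into cycles: lengths [9, 9, 9, 9, 1] (5 cycles, including the fixed point 0).
n − c = 37 − 5 = 32; sign = (−1)^32 = +1.

+1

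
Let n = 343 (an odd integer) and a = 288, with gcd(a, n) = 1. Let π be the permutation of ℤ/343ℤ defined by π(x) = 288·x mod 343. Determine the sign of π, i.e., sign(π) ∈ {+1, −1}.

+1

Orbit of 64 under x↦288x: [64, 253, 148, 92, 85, 127, 218]… (length divides ord_343(288)).
Decompose π into cycles: lengths [49, 49, 49, 49, 49, 49, 7, 7, 7, 7, 7, 7, 1, 1, 1, 1, 1, 1, 1] (19 cycles, including the fixed point 0).
sign(π) = (−1)^{n − #cycles} = (−1)^{343−19} = (−1)^324 = +1.
Via Zolotarev, sign(π_{288}) = (288|343) = +1.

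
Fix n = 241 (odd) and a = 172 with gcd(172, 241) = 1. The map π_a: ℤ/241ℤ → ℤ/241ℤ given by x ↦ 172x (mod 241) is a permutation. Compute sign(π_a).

Trace 185: π^k(185) = [185, 8, 171, 10, 33, 133, 222] for k=0..6.
The orbit structure of x ↦ 172x mod 241: 2 orbits of sizes [240, 1].
With 2 cycles on 241 points, sign = (−1)^{241−2} = -1.
Via Zolotarev, sign(π_{172}) = (172|241) = -1.

-1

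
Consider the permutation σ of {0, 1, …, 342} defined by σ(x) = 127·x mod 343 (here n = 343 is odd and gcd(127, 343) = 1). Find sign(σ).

Start at x=127: 127 → 8 → 330 → 64 → 239 → 169 → 197 → … (one orbit).
π_127 has 19 disjoint cycles with lengths [49, 49, 49, 49, 49, 49, 7, 7, 7, 7, 7, 7, 1, 1, 1, 1, 1, 1, 1] on {0,…,342}.
19 cycles on 343: each ℓ→(−1)^(ℓ−1), product (−1)^324 = +1.
Zolotarev: (127|343) = +1, matching the cycle-count sign.

+1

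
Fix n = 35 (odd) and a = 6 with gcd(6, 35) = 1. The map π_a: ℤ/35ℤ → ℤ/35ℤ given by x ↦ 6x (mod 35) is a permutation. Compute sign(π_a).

Trace 6: π^k(6) = [6, 1] for k=0..1.
The orbit structure of x ↦ 6x mod 35: 20 orbits of sizes [2, 2, 2, 2, 2, 2, 2, 2, 2, 2, 2, 2, 2, 2, 2, 1, 1, 1, 1, 1].
n − c = 35 − 20 = 15; sign = (−1)^15 = -1.

-1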